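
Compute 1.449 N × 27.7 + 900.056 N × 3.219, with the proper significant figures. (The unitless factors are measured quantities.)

2937 N

1.449 × 27.7 = 40.1373 → 40.1 N (3 s.f., last digit at the 10^-1 place).
900.056 × 3.219 = 2897.280264 → 2897 N (4 s.f., last digit at the 10^0 place).
Sum: 2937.417564 N; keep the coarser place, 10^0.
Result: 2937 N.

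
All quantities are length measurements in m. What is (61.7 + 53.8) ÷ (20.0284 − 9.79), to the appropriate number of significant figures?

61.7 + 53.8 = 115.5, limited to 1 d.p. → 4 s.f.; 20.0284 − 9.79 = 10.2384, limited to 2 d.p. → 4 s.f.
Carrying full precision, 115.5 ÷ 10.2384 = 11.2810595406…; keep min(4, 4) = 4 s.f.
Rounded to 4 significant figures: 11.28.

11.28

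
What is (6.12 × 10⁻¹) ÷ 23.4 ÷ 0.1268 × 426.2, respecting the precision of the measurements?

(6.12 × 10⁻¹) ÷ 23.4 ÷ 0.1268 × 426.2 = 87.9082746906…
Multiplication/division keeps the fewest significant figures: 6.12 × 10⁻¹ → 3 s.f., 23.4 → 3 s.f., 0.1268 → 4 s.f., 426.2 → 4 s.f.; limit is 3.
Rounded to 3 significant figures: 87.9.

87.9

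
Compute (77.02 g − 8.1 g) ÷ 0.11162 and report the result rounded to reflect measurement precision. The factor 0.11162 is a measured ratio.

617 g

77.02 g − 8.1 g = 68.92 g; the difference is limited to 1 decimal place (3 s.f.).
Carrying full precision, 68.92 ÷ 0.11162 = 617.452069522… g; 0.11162 has 5 s.f., so the result keeps min(3, 5) = 3 s.f.
Rounded to 3 significant figures: 617 g.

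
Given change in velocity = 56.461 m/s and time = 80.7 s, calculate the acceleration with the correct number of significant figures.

acceleration = 56.461 m/s ÷ 80.7 s = 0.699640644362… m/s².
56.461 has 5 significant figures; 80.7 has 3.
Division/multiplication keeps the fewest: 3 significant figures.
Rounded: 0.700 m/s².

0.700 m/s²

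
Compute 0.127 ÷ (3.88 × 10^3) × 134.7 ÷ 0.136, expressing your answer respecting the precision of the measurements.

0.127 ÷ (3.88 × 10^3) × 134.7 ÷ 0.136 = 0.0324190797453…
Multiplication/division keeps the fewest significant figures: 0.127 → 3 s.f., 3.88 × 10^3 → 3 s.f., 134.7 → 4 s.f., 0.136 → 3 s.f.; limit is 3.
Rounded to 3 significant figures: 0.0324.

0.0324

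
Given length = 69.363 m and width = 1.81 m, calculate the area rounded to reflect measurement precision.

126 m²

area = 69.363 m × 1.81 m = 125.54703 m².
69.363 has 5 significant figures; 1.81 has 3.
Division/multiplication keeps the fewest: 3 significant figures.
Rounded: 126 m².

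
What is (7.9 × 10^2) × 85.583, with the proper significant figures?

6.8 × 10^4

(7.9 × 10^2) × 85.583 = 67610.57
Multiplication/division keeps the fewest significant figures: 7.9 × 10^2 → 2 s.f., 85.583 → 5 s.f.; limit is 2.
Rounded to 2 significant figures: 6.8 × 10^4.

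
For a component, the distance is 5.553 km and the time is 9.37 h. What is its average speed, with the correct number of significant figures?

average speed = 5.553 km ÷ 9.37 h = 0.592636072572… km/h.
5.553 has 4 significant figures; 9.37 has 3.
Division/multiplication keeps the fewest: 3 significant figures.
Rounded: 0.593 km/h.

0.593 km/h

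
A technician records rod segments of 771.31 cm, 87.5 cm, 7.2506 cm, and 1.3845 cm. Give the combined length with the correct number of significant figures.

867.4 cm

771.31 cm + 87.5 cm + 7.2506 cm + 1.3845 cm = 867.4451 cm.
Addition/subtraction keeps the fewest decimal places: 771.31 → 2 decimal places, 87.5 → 1 decimal place, 7.2506 → 4 decimal places, 1.3845 → 4 decimal places; limit is 1.
Rounded to 1 decimal place: 867.4 cm.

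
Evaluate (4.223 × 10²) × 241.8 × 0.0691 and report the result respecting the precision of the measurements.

(4.223 × 10²) × 241.8 × 0.0691 = 7055.948874
Multiplication/division keeps the fewest significant figures: 4.223 × 10² → 4 s.f., 241.8 → 4 s.f., 0.0691 → 3 s.f.; limit is 3.
Rounded to 3 significant figures: 7.06 × 10³.

7.06 × 10³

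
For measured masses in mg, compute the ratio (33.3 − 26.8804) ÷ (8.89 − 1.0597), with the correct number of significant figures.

0.82

33.3 − 26.8804 = 6.4196, limited to 1 d.p. → 2 s.f.; 8.89 − 1.0597 = 7.8303, limited to 2 d.p. → 3 s.f.
Carrying full precision, 6.4196 ÷ 7.8303 = 0.819840874551…; keep min(2, 3) = 2 s.f.
Rounded to 2 significant figures: 0.82.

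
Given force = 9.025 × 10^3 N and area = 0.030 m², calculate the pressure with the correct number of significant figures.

3.0 × 10^5 Pa

pressure = 9.025 × 10^3 N ÷ 0.030 m² = 300833.333333… Pa.
9.025 × 10^3 has 4 significant figures; 0.030 has 2.
Division/multiplication keeps the fewest: 2 significant figures.
Rounded: 3.0 × 10^5 Pa.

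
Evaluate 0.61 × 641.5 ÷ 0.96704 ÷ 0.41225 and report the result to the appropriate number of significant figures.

0.61 × 641.5 ÷ 0.96704 ÷ 0.41225 = 981.57026359…
Multiplication/division keeps the fewest significant figures: 0.61 → 2 s.f., 641.5 → 4 s.f., 0.96704 → 5 s.f., 0.41225 → 5 s.f.; limit is 2.
Rounded to 2 significant figures: 9.8 × 10^2.

9.8 × 10^2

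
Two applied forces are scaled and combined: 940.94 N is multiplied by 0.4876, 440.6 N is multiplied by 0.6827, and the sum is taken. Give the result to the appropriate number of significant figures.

940.94 × 0.4876 = 458.802344 → 458.8 N (4 s.f., last digit at the 10^-1 place).
440.6 × 0.6827 = 300.79762 → 300.8 N (4 s.f., last digit at the 10^-1 place).
Sum: 759.599964 N; keep the coarser place, 10^-1.
Result: 759.6 N.

759.6 N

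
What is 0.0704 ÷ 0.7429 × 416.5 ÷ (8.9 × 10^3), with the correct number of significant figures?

0.0044

0.0704 ÷ 0.7429 × 416.5 ÷ (8.9 × 10^3) = 0.00443473118556…
Multiplication/division keeps the fewest significant figures: 0.0704 → 3 s.f., 0.7429 → 4 s.f., 416.5 → 4 s.f., 8.9 × 10^3 → 2 s.f.; limit is 2.
Rounded to 2 significant figures: 0.0044.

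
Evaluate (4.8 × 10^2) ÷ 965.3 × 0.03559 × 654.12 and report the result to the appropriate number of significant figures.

(4.8 × 10^2) ÷ 965.3 × 0.03559 × 654.12 = 11.5761553755…
Multiplication/division keeps the fewest significant figures: 4.8 × 10^2 → 2 s.f., 965.3 → 4 s.f., 0.03559 → 4 s.f., 654.12 → 5 s.f.; limit is 2.
Rounded to 2 significant figures: 12.

12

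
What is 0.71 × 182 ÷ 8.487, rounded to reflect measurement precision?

0.71 × 182 ÷ 8.487 = 15.2256392129…
Multiplication/division keeps the fewest significant figures: 0.71 → 2 s.f., 182 → 3 s.f., 8.487 → 4 s.f.; limit is 2.
Rounded to 2 significant figures: 15.

15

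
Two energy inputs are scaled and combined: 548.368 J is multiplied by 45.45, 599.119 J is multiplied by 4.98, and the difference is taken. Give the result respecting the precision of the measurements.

2.194 × 10⁴ J

548.368 × 45.45 = 24923.3256 → 2.492 × 10⁴ J (4 s.f., last digit at the 10^1 place).
599.119 × 4.98 = 2983.61262 → 2.98 × 10³ J (3 s.f., last digit at the 10^1 place).
Difference: 21939.71298 J; keep the coarser place, 10^1.
Result: 2.194 × 10⁴ J.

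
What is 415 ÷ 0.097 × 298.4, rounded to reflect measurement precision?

415 ÷ 0.097 × 298.4 = 1276659.79381…
Multiplication/division keeps the fewest significant figures: 415 → 3 s.f., 0.097 → 2 s.f., 298.4 → 4 s.f.; limit is 2.
Rounded to 2 significant figures: 1.3 × 10^6.

1.3 × 10^6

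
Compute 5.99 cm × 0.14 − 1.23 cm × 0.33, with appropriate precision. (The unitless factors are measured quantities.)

0.43 cm

5.99 × 0.14 = 0.8386 → 0.84 cm (2 s.f., last digit at the 10^-2 place).
1.23 × 0.33 = 0.4059 → 0.41 cm (2 s.f., last digit at the 10^-2 place).
Difference: 0.4327 cm; keep the coarser place, 10^-2.
Result: 0.43 cm.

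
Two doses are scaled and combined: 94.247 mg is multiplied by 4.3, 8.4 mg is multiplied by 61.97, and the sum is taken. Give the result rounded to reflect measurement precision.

94.247 × 4.3 = 405.2621 → 4.1 × 10^2 mg (2 s.f., last digit at the 10^1 place).
8.4 × 61.97 = 520.548 → 5.2 × 10^2 mg (2 s.f., last digit at the 10^1 place).
Sum: 925.8101 mg; keep the coarser place, 10^1.
Result: 9.3 × 10^2 mg.

9.3 × 10^2 mg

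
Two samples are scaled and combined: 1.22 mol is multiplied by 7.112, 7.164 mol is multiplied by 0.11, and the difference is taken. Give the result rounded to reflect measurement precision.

1.22 × 7.112 = 8.67664 → 8.68 mol (3 s.f., last digit at the 10^-2 place).
7.164 × 0.11 = 0.78804 → 0.79 mol (2 s.f., last digit at the 10^-2 place).
Difference: 7.8886 mol; keep the coarser place, 10^-2.
Result: 7.89 mol.

7.89 mol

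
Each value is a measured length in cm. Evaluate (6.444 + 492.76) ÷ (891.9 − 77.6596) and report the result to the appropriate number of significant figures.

6.444 + 492.76 = 499.204, limited to 2 d.p. → 5 s.f.; 891.9 − 77.6596 = 814.2404, limited to 1 d.p. → 4 s.f.
Carrying full precision, 499.204 ÷ 814.2404 = 0.613091661873…; keep min(5, 4) = 4 s.f.
Rounded to 4 significant figures: 0.6131.

0.6131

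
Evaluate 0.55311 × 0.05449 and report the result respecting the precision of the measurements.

0.55311 × 0.05449 = 0.0301389639
Multiplication/division keeps the fewest significant figures: 0.55311 → 5 s.f., 0.05449 → 4 s.f.; limit is 4.
Rounded to 4 significant figures: 0.03014.

0.03014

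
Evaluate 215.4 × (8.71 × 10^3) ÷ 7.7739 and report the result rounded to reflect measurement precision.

2.41 × 10^5

215.4 × (8.71 × 10^3) ÷ 7.7739 = 241337.55258…
Multiplication/division keeps the fewest significant figures: 215.4 → 4 s.f., 8.71 × 10^3 → 3 s.f., 7.7739 → 5 s.f.; limit is 3.
Rounded to 3 significant figures: 2.41 × 10^5.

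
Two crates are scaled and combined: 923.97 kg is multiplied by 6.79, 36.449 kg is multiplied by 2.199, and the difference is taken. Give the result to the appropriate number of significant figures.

6.19 × 10³ kg

923.97 × 6.79 = 6273.7563 → 6.27 × 10³ kg (3 s.f., last digit at the 10^1 place).
36.449 × 2.199 = 80.151351 → 80.15 kg (4 s.f., last digit at the 10^-2 place).
Difference: 6193.604949 kg; keep the coarser place, 10^1.
Result: 6.19 × 10³ kg.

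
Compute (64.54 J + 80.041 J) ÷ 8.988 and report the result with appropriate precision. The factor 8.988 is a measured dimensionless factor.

64.54 J + 80.041 J = 144.581 J; the sum is limited to 2 decimal places (5 s.f.).
Carrying full precision, 144.581 ÷ 8.988 = 16.0860035603… J; 8.988 has 4 s.f., so the result keeps min(5, 4) = 4 s.f.
Rounded to 4 significant figures: 16.09 J.

16.09 J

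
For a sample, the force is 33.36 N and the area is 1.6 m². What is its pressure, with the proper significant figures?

21 Pa

pressure = 33.36 N ÷ 1.6 m² = 20.85 Pa.
33.36 has 4 significant figures; 1.6 has 2.
Division/multiplication keeps the fewest: 2 significant figures.
Rounded: 21 Pa.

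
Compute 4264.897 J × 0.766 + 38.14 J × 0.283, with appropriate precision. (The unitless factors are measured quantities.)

3.28 × 10³ J

4264.897 × 0.766 = 3266.911102 → 3.27 × 10³ J (3 s.f., last digit at the 10^1 place).
38.14 × 0.283 = 10.79362 → 10.8 J (3 s.f., last digit at the 10^-1 place).
Sum: 3277.704722 J; keep the coarser place, 10^1.
Result: 3.28 × 10³ J.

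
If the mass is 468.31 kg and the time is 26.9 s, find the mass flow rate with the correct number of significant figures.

17.4 kg/s

mass flow rate = 468.31 kg ÷ 26.9 s = 17.4092936803… kg/s.
468.31 has 5 significant figures; 26.9 has 3.
Division/multiplication keeps the fewest: 3 significant figures.
Rounded: 17.4 kg/s.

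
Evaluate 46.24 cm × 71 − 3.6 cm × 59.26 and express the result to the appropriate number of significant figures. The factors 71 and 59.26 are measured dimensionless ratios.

3.1 × 10^3 cm

46.24 × 71 = 3283.04 → 3.3 × 10^3 cm (2 s.f., last digit at the 10^2 place).
3.6 × 59.26 = 213.336 → 2.1 × 10^2 cm (2 s.f., last digit at the 10^1 place).
Difference: 3069.704 cm; keep the coarser place, 10^2.
Result: 3.1 × 10^3 cm.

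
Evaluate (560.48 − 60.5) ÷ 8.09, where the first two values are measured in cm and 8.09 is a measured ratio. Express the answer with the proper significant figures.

61.8 cm

560.48 cm − 60.5 cm = 499.98 cm; the difference is limited to 1 decimal place (4 s.f.).
Carrying full precision, 499.98 ÷ 8.09 = 61.8022249691… cm; 8.09 has 3 s.f., so the result keeps min(4, 3) = 3 s.f.
Rounded to 3 significant figures: 61.8 cm.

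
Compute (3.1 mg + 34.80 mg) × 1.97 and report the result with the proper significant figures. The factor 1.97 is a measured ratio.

74.7 mg

3.1 mg + 34.80 mg = 37.90 mg; the sum is limited to 1 decimal place (3 s.f.).
Carrying full precision, 37.90 × 1.97 = 74.663 mg; 1.97 has 3 s.f., so the result keeps min(3, 3) = 3 s.f.
Rounded to 3 significant figures: 74.7 mg.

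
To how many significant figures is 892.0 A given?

892.0: trailing zeros after a decimal point are significant.

4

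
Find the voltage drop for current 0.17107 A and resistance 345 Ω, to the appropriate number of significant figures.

59.0 V

voltage drop = 0.17107 A × 345 Ω = 59.01915 V.
0.17107 has 5 significant figures; 345 has 3.
Division/multiplication keeps the fewest: 3 significant figures.
Rounded: 59.0 V.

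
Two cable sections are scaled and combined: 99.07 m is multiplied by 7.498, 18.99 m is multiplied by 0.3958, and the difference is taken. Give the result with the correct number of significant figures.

99.07 × 7.498 = 742.82686 → 742.8 m (4 s.f., last digit at the 10^-1 place).
18.99 × 0.3958 = 7.516242 → 7.516 m (4 s.f., last digit at the 10^-3 place).
Difference: 735.310618 m; keep the coarser place, 10^-1.
Result: 735.3 m.

735.3 m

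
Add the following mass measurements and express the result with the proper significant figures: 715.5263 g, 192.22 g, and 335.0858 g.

1242.83 g

715.5263 g + 192.22 g + 335.0858 g = 1242.8321 g.
Addition/subtraction keeps the fewest decimal places: 715.5263 → 4 decimal places, 192.22 → 2 decimal places, 335.0858 → 4 decimal places; limit is 2.
Rounded to 2 decimal places: 1242.83 g.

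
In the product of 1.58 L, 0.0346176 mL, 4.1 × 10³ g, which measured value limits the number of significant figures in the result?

4.1 × 10³ g

1.58 L → 3 s.f.; 0.0346176 mL → 6 s.f.; 4.1 × 10³ g → 2 s.f.
The fewest is 2 significant figures, from 4.1 × 10³ g.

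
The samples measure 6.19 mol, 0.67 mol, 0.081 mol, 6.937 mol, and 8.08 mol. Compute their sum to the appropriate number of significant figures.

21.96 mol

6.19 mol + 0.67 mol + 0.081 mol + 6.937 mol + 8.08 mol = 21.958 mol.
Addition/subtraction keeps the fewest decimal places: 6.19 → 2 decimal places, 0.67 → 2 decimal places, 0.081 → 3 decimal places, 6.937 → 3 decimal places, 8.08 → 2 decimal places; limit is 2.
Rounded to 2 decimal places: 21.96 mol.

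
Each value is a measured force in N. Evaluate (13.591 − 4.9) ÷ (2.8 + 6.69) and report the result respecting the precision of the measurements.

13.591 − 4.9 = 8.691, limited to 1 d.p. → 2 s.f.; 2.8 + 6.69 = 9.49, limited to 1 d.p. → 2 s.f.
Carrying full precision, 8.691 ÷ 9.49 = 0.915806111697…; keep min(2, 2) = 2 s.f.
Rounded to 2 significant figures: 0.92.

0.92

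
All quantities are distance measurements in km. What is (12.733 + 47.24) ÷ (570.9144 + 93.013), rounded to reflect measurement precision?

12.733 + 47.24 = 59.973, limited to 2 d.p. → 4 s.f.; 570.9144 + 93.013 = 663.9274, limited to 3 d.p. → 6 s.f.
Carrying full precision, 59.973 ÷ 663.9274 = 0.0903306596474…; keep min(4, 6) = 4 s.f.
Rounded to 4 significant figures: 0.09033.

0.09033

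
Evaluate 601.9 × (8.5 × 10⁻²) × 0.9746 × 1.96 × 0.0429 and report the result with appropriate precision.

601.9 × (8.5 × 10⁻²) × 0.9746 × 1.96 × 0.0429 = 4.19259623142…
Multiplication/division keeps the fewest significant figures: 601.9 → 4 s.f., 8.5 × 10⁻² → 2 s.f., 0.9746 → 4 s.f., 1.96 → 3 s.f., 0.0429 → 3 s.f.; limit is 2.
Rounded to 2 significant figures: 4.2.

4.2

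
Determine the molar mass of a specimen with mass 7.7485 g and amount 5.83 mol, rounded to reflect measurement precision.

molar mass = 7.7485 g ÷ 5.83 mol = 1.32907375643… g/mol.
7.7485 has 5 significant figures; 5.83 has 3.
Division/multiplication keeps the fewest: 3 significant figures.
Rounded: 1.33 g/mol.

1.33 g/mol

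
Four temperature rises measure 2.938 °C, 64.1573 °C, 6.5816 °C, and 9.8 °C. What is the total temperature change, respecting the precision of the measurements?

2.938 °C + 64.1573 °C + 6.5816 °C + 9.8 °C = 83.4769 °C.
Addition/subtraction keeps the fewest decimal places: 2.938 → 3 decimal places, 64.1573 → 4 decimal places, 6.5816 → 4 decimal places, 9.8 → 1 decimal place; limit is 1.
Rounded to 1 decimal place: 83.5 °C.

83.5 °C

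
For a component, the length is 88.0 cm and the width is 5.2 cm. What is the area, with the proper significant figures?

4.6 × 10² cm²

area = 88.0 cm × 5.2 cm = 457.6 cm².
88.0 has 3 significant figures; 5.2 has 2.
Division/multiplication keeps the fewest: 2 significant figures.
Rounded: 4.6 × 10² cm².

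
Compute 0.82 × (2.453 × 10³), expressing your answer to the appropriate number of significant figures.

0.82 × (2.453 × 10³) = 2011.46
Multiplication/division keeps the fewest significant figures: 0.82 → 2 s.f., 2.453 × 10³ → 4 s.f.; limit is 2.
Rounded to 2 significant figures: 2.0 × 10³.

2.0 × 10³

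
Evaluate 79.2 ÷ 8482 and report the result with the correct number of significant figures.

0.00934

79.2 ÷ 8482 = 0.00933742041971…
Multiplication/division keeps the fewest significant figures: 79.2 → 3 s.f., 8482 → 4 s.f.; limit is 3.
Rounded to 3 significant figures: 0.00934.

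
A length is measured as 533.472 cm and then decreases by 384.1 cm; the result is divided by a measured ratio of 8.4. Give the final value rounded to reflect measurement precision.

18 cm

533.472 cm − 384.1 cm = 149.372 cm; the difference is limited to 1 decimal place (4 s.f.).
Carrying full precision, 149.372 ÷ 8.4 = 17.7823809524… cm; 8.4 has 2 s.f., so the result keeps min(4, 2) = 2 s.f.
Rounded to 2 significant figures: 18 cm.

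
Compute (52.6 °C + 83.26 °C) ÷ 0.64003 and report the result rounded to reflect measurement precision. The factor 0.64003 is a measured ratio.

2.123 × 10^2 °C

52.6 °C + 83.26 °C = 135.86 °C; the sum is limited to 1 decimal place (4 s.f.).
Carrying full precision, 135.86 ÷ 0.64003 = 212.271299783… °C; 0.64003 has 5 s.f., so the result keeps min(4, 5) = 4 s.f.
Rounded to 4 significant figures: 2.123 × 10^2 °C.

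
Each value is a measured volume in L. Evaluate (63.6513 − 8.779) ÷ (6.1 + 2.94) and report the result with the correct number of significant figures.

63.6513 − 8.779 = 54.8723, limited to 3 d.p. → 5 s.f.; 6.1 + 2.94 = 9.04, limited to 1 d.p. → 2 s.f.
Carrying full precision, 54.8723 ÷ 9.04 = 6.06994469027…; keep min(5, 2) = 2 s.f.
Rounded to 2 significant figures: 6.1.

6.1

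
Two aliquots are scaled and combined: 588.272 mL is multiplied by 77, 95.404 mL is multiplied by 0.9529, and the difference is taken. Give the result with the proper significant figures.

588.272 × 77 = 45296.944 → 4.5 × 10⁴ mL (2 s.f., last digit at the 10^3 place).
95.404 × 0.9529 = 90.9104716 → 90.91 mL (4 s.f., last digit at the 10^-2 place).
Difference: 45206.0335284 mL; keep the coarser place, 10^3.
Result: 4.5 × 10⁴ mL.

4.5 × 10⁴ mL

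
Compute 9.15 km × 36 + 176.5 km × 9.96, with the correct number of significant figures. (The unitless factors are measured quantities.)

9.15 × 36 = 329.4 → 3.3 × 10^2 km (2 s.f., last digit at the 10^1 place).
176.5 × 9.96 = 1757.94 → 1.76 × 10^3 km (3 s.f., last digit at the 10^1 place).
Sum: 2087.34 km; keep the coarser place, 10^1.
Result: 2.09 × 10^3 km.

2.09 × 10^3 km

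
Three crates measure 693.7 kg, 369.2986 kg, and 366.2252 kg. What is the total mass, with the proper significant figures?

693.7 kg + 369.2986 kg + 366.2252 kg = 1429.2238 kg.
Addition/subtraction keeps the fewest decimal places: 693.7 → 1 decimal place, 369.2986 → 4 decimal places, 366.2252 → 4 decimal places; limit is 1.
Rounded to 1 decimal place: 1.4292 × 10^3 kg.

1.4292 × 10^3 kg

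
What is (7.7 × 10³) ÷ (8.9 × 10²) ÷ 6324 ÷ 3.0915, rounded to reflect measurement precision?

(7.7 × 10³) ÷ (8.9 × 10²) ÷ 6324 ÷ 3.0915 = 0.000442526829715…
Multiplication/division keeps the fewest significant figures: 7.7 × 10³ → 2 s.f., 8.9 × 10² → 2 s.f., 6324 → 4 s.f., 3.0915 → 5 s.f.; limit is 2.
Rounded to 2 significant figures: 4.4 × 10⁻⁴.

4.4 × 10⁻⁴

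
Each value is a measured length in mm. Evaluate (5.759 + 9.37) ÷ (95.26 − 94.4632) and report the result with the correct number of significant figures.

19

5.759 + 9.37 = 15.129, limited to 2 d.p. → 4 s.f.; 95.26 − 94.4632 = 0.7968, limited to 2 d.p. → 2 s.f.
Carrying full precision, 15.129 ÷ 0.7968 = 18.9871987952…; keep min(4, 2) = 2 s.f.
Rounded to 2 significant figures: 19.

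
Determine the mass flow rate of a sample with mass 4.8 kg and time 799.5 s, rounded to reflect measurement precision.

0.0060 kg/s

mass flow rate = 4.8 kg ÷ 799.5 s = 0.00600375234522… kg/s.
4.8 has 2 significant figures; 799.5 has 4.
Division/multiplication keeps the fewest: 2 significant figures.
Rounded: 0.0060 kg/s.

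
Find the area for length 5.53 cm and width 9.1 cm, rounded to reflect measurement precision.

area = 5.53 cm × 9.1 cm = 50.323 cm².
5.53 has 3 significant figures; 9.1 has 2.
Division/multiplication keeps the fewest: 2 significant figures.
Rounded: 50. cm².

50. cm²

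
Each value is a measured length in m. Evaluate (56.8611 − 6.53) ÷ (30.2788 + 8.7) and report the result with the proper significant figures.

1.29

56.8611 − 6.53 = 50.3311, limited to 2 d.p. → 4 s.f.; 30.2788 + 8.7 = 38.9788, limited to 1 d.p. → 3 s.f.
Carrying full precision, 50.3311 ÷ 38.9788 = 1.29124293206…; keep min(4, 3) = 3 s.f.
Rounded to 3 significant figures: 1.29.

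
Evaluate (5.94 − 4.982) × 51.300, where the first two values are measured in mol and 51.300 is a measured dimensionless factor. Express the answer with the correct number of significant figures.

49 mol

5.94 mol − 4.982 mol = 0.958 mol; the difference is limited to 2 decimal places (2 s.f.).
Carrying full precision, 0.958 × 51.300 = 49.1454 mol; 51.300 has 5 s.f., so the result keeps min(2, 5) = 2 s.f.
Rounded to 2 significant figures: 49 mol.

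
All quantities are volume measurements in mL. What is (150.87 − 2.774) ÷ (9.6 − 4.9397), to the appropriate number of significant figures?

32

150.87 − 2.774 = 148.096, limited to 2 d.p. → 5 s.f.; 9.6 − 4.9397 = 4.6603, limited to 1 d.p. → 2 s.f.
Carrying full precision, 148.096 ÷ 4.6603 = 31.7782117031…; keep min(5, 2) = 2 s.f.
Rounded to 2 significant figures: 32.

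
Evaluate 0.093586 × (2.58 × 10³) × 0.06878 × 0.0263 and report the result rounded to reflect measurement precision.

0.093586 × (2.58 × 10³) × 0.06878 × 0.0263 = 0.436765686058…
Multiplication/division keeps the fewest significant figures: 0.093586 → 5 s.f., 2.58 × 10³ → 3 s.f., 0.06878 → 4 s.f., 0.0263 → 3 s.f.; limit is 3.
Rounded to 3 significant figures: 4.37 × 10⁻¹.

4.37 × 10⁻¹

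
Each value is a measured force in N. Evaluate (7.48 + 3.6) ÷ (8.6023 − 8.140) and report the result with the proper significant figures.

7.48 + 3.6 = 11.08, limited to 1 d.p. → 3 s.f.; 8.6023 − 8.140 = 0.4623, limited to 3 d.p. → 3 s.f.
Carrying full precision, 11.08 ÷ 0.4623 = 23.9671209172…; keep min(3, 3) = 3 s.f.
Rounded to 3 significant figures: 24.0.

24.0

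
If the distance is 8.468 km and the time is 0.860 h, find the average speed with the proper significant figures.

9.85 km/h

average speed = 8.468 km ÷ 0.860 h = 9.84651162791… km/h.
8.468 has 4 significant figures; 0.860 has 3.
Division/multiplication keeps the fewest: 3 significant figures.
Rounded: 9.85 km/h.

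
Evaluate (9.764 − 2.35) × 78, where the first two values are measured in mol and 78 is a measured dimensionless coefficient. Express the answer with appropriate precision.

9.764 mol − 2.35 mol = 7.414 mol; the difference is limited to 2 decimal places (3 s.f.).
Carrying full precision, 7.414 × 78 = 578.292 mol; 78 has 2 s.f., so the result keeps min(3, 2) = 2 s.f.
Rounded to 2 significant figures: 5.8 × 10^2 mol.

5.8 × 10^2 mol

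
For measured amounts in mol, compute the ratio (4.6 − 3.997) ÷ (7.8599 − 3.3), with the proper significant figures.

4.6 − 3.997 = 0.603, limited to 1 d.p. → 1 s.f.; 7.8599 − 3.3 = 4.5599, limited to 1 d.p. → 2 s.f.
Carrying full precision, 0.603 ÷ 4.5599 = 0.1322397421…; keep min(1, 2) = 1 s.f.
Rounded to 1 significant figure: 1 × 10⁻¹.

1 × 10⁻¹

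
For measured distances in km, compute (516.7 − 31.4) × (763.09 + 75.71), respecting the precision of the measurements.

516.7 − 31.4 = 485.3, limited to 1 d.p. → 4 s.f.; 763.09 + 75.71 = 838.80, limited to 2 d.p. → 5 s.f.
Carrying full precision, 485.3 × 838.80 = 407069.64; keep min(4, 5) = 4 s.f.
Rounded to 4 significant figures: 4.071 × 10^5 km².

4.071 × 10^5 km²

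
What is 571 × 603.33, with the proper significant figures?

3.45 × 10⁵

571 × 603.33 = 344501.43
Multiplication/division keeps the fewest significant figures: 571 → 3 s.f., 603.33 → 5 s.f.; limit is 3.
Rounded to 3 significant figures: 3.45 × 10⁵.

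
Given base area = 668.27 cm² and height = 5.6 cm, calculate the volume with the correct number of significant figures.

3.7 × 10^3 cm³

volume = 668.27 cm² × 5.6 cm = 3742.312 cm³.
668.27 has 5 significant figures; 5.6 has 2.
Division/multiplication keeps the fewest: 2 significant figures.
Rounded: 3.7 × 10^3 cm³.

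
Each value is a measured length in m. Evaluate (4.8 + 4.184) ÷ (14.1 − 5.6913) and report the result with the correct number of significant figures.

4.8 + 4.184 = 8.984, limited to 1 d.p. → 2 s.f.; 14.1 − 5.6913 = 8.4087, limited to 1 d.p. → 2 s.f.
Carrying full precision, 8.984 ÷ 8.4087 = 1.06841723453…; keep min(2, 2) = 2 s.f.
Rounded to 2 significant figures: 1.1.

1.1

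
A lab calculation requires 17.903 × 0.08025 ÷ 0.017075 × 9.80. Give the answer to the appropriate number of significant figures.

825

17.903 × 0.08025 ÷ 0.017075 × 9.80 = 824.586491947…
Multiplication/division keeps the fewest significant figures: 17.903 → 5 s.f., 0.08025 → 4 s.f., 0.017075 → 5 s.f., 9.80 → 3 s.f.; limit is 3.
Rounded to 3 significant figures: 825.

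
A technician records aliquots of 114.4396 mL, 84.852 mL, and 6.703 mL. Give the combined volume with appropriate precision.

205.995 mL

114.4396 mL + 84.852 mL + 6.703 mL = 205.9946 mL.
Addition/subtraction keeps the fewest decimal places: 114.4396 → 4 decimal places, 84.852 → 3 decimal places, 6.703 → 3 decimal places; limit is 3.
Rounded to 3 decimal places: 205.995 mL.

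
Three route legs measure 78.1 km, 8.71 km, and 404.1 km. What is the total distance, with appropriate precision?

78.1 km + 8.71 km + 404.1 km = 490.91 km.
Addition/subtraction keeps the fewest decimal places: 78.1 → 1 decimal place, 8.71 → 2 decimal places, 404.1 → 1 decimal place; limit is 1.
Rounded to 1 decimal place: 490.9 km.

490.9 km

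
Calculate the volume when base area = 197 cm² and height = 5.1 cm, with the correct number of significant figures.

1.0 × 10^3 cm³

volume = 197 cm² × 5.1 cm = 1004.7 cm³.
197 has 3 significant figures; 5.1 has 2.
Division/multiplication keeps the fewest: 2 significant figures.
Rounded: 1.0 × 10^3 cm³.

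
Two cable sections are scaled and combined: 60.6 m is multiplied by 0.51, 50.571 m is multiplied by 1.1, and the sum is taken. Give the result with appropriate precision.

87 m

60.6 × 0.51 = 30.906 → 31 m (2 s.f., last digit at the 10^0 place).
50.571 × 1.1 = 55.6281 → 56 m (2 s.f., last digit at the 10^0 place).
Sum: 86.5341 m; keep the coarser place, 10^0.
Result: 87 m.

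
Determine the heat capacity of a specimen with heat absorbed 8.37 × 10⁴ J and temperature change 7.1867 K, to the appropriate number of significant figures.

heat capacity = 8.37 × 10⁴ J ÷ 7.1867 K = 11646.5136989… J/K.
8.37 × 10⁴ has 3 significant figures; 7.1867 has 5.
Division/multiplication keeps the fewest: 3 significant figures.
Rounded: 1.16 × 10⁴ J/K.

1.16 × 10⁴ J/K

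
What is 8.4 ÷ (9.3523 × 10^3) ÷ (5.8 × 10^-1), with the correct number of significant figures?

8.4 ÷ (9.3523 × 10^3) ÷ (5.8 × 10^-1) = 0.00154857720782…
Multiplication/division keeps the fewest significant figures: 8.4 → 2 s.f., 9.3523 × 10^3 → 5 s.f., 5.8 × 10^-1 → 2 s.f.; limit is 2.
Rounded to 2 significant figures: 0.0015.

0.0015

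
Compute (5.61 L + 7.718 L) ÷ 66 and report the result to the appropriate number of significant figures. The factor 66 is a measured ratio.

5.61 L + 7.718 L = 13.328 L; the sum is limited to 2 decimal places (4 s.f.).
Carrying full precision, 13.328 ÷ 66 = 0.201939393939… L; 66 has 2 s.f., so the result keeps min(4, 2) = 2 s.f.
Rounded to 2 significant figures: 2.0 × 10⁻¹ L.

2.0 × 10⁻¹ L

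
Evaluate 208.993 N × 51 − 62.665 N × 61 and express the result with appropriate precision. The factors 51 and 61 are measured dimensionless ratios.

7 × 10³ N

208.993 × 51 = 10658.643 → 1.1 × 10⁴ N (2 s.f., last digit at the 10^3 place).
62.665 × 61 = 3822.565 → 3.8 × 10³ N (2 s.f., last digit at the 10^2 place).
Difference: 6836.078 N; keep the coarser place, 10^3.
Result: 7 × 10³ N.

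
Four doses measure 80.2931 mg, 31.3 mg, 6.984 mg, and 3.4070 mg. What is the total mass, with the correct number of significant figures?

80.2931 mg + 31.3 mg + 6.984 mg + 3.4070 mg = 121.9841 mg.
Addition/subtraction keeps the fewest decimal places: 80.2931 → 4 decimal places, 31.3 → 1 decimal place, 6.984 → 3 decimal places, 3.4070 → 4 decimal places; limit is 1.
Rounded to 1 decimal place: 122.0 mg.

122.0 mg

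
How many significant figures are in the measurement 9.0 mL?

2

9.0: trailing zeros after a decimal point are significant.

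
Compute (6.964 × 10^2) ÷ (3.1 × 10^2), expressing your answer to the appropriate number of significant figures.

(6.964 × 10^2) ÷ (3.1 × 10^2) = 2.2464516129…
Multiplication/division keeps the fewest significant figures: 6.964 × 10^2 → 4 s.f., 3.1 × 10^2 → 2 s.f.; limit is 2.
Rounded to 2 significant figures: 2.2.

2.2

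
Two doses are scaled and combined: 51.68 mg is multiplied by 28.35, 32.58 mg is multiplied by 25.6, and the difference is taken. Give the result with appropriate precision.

51.68 × 28.35 = 1465.128 → 1.465 × 10³ mg (4 s.f., last digit at the 10^0 place).
32.58 × 25.6 = 834.048 → 834 mg (3 s.f., last digit at the 10^0 place).
Difference: 631.08 mg; keep the coarser place, 10^0.
Result: 6.31 × 10² mg.

6.31 × 10² mg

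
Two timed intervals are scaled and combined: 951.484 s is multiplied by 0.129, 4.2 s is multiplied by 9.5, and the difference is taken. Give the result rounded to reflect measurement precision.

951.484 × 0.129 = 122.741436 → 123 s (3 s.f., last digit at the 10^0 place).
4.2 × 9.5 = 39.9 → 40. s (2 s.f., last digit at the 10^0 place).
Difference: 82.841436 s; keep the coarser place, 10^0.
Result: 83 s.

83 s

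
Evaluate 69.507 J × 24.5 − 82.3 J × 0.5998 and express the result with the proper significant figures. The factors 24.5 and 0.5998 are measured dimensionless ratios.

69.507 × 24.5 = 1702.9215 → 1.70 × 10^3 J (3 s.f., last digit at the 10^1 place).
82.3 × 0.5998 = 49.36354 → 49.4 J (3 s.f., last digit at the 10^-1 place).
Difference: 1653.55796 J; keep the coarser place, 10^1.
Result: 1.65 × 10^3 J.

1.65 × 10^3 J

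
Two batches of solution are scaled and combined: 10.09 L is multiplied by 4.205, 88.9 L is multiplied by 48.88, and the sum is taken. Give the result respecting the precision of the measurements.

4.39 × 10³ L

10.09 × 4.205 = 42.42845 → 42.43 L (4 s.f., last digit at the 10^-2 place).
88.9 × 48.88 = 4345.432 → 4.35 × 10³ L (3 s.f., last digit at the 10^1 place).
Sum: 4387.86045 L; keep the coarser place, 10^1.
Result: 4.39 × 10³ L.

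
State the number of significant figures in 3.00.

3

3.00: trailing zeros after a decimal point are significant.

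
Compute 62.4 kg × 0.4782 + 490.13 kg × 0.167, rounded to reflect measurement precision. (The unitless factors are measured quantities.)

62.4 × 0.4782 = 29.83968 → 29.8 kg (3 s.f., last digit at the 10^-1 place).
490.13 × 0.167 = 81.85171 → 81.9 kg (3 s.f., last digit at the 10^-1 place).
Sum: 111.69139 kg; keep the coarser place, 10^-1.
Result: 111.7 kg.

111.7 kg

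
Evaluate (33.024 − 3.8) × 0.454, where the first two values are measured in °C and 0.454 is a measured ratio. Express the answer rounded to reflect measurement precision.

13.3 °C

33.024 °C − 3.8 °C = 29.224 °C; the difference is limited to 1 decimal place (3 s.f.).
Carrying full precision, 29.224 × 0.454 = 13.267696 °C; 0.454 has 3 s.f., so the result keeps min(3, 3) = 3 s.f.
Rounded to 3 significant figures: 13.3 °C.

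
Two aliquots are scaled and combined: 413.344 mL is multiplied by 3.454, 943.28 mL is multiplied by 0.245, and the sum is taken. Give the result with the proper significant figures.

413.344 × 3.454 = 1427.690176 → 1428 mL (4 s.f., last digit at the 10^0 place).
943.28 × 0.245 = 231.1036 → 231 mL (3 s.f., last digit at the 10^0 place).
Sum: 1658.793776 mL; keep the coarser place, 10^0.
Result: 1659 mL.

1659 mL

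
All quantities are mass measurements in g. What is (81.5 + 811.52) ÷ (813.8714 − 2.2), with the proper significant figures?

81.5 + 811.52 = 893.02, limited to 1 d.p. → 4 s.f.; 813.8714 − 2.2 = 811.6714, limited to 1 d.p. → 4 s.f.
Carrying full precision, 893.02 ÷ 811.6714 = 1.10022356338…; keep min(4, 4) = 4 s.f.
Rounded to 4 significant figures: 1.100.

1.100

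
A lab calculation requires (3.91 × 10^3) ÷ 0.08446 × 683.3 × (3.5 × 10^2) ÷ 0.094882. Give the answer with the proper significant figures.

1.2 × 10^11

(3.91 × 10^3) ÷ 0.08446 × 683.3 × (3.5 × 10^2) ÷ 0.094882 = 1.16686688462 × 10^11…
Multiplication/division keeps the fewest significant figures: 3.91 × 10^3 → 3 s.f., 0.08446 → 4 s.f., 683.3 → 4 s.f., 3.5 × 10^2 → 2 s.f., 0.094882 → 5 s.f.; limit is 2.
Rounded to 2 significant figures: 1.2 × 10^11.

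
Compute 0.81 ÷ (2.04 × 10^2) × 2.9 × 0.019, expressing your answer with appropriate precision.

0.81 ÷ (2.04 × 10^2) × 2.9 × 0.019 = 0.000218779411765…
Multiplication/division keeps the fewest significant figures: 0.81 → 2 s.f., 2.04 × 10^2 → 3 s.f., 2.9 → 2 s.f., 0.019 → 2 s.f.; limit is 2.
Rounded to 2 significant figures: 2.2 × 10^-4.

2.2 × 10^-4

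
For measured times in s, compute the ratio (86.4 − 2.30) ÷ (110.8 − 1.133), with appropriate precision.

86.4 − 2.30 = 84.10, limited to 1 d.p. → 3 s.f.; 110.8 − 1.133 = 109.667, limited to 1 d.p. → 4 s.f.
Carrying full precision, 84.10 ÷ 109.667 = 0.766866970009…; keep min(3, 4) = 3 s.f.
Rounded to 3 significant figures: 0.767.

0.767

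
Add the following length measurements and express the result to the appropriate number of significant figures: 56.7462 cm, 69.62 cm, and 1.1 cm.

56.7462 cm + 69.62 cm + 1.1 cm = 127.4662 cm.
Addition/subtraction keeps the fewest decimal places: 56.7462 → 4 decimal places, 69.62 → 2 decimal places, 1.1 → 1 decimal place; limit is 1.
Rounded to 1 decimal place: 127.5 cm.

127.5 cm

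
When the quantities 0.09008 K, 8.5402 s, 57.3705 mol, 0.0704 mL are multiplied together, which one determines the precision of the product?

0.0704 mL

0.09008 K → 4 s.f.; 8.5402 s → 5 s.f.; 57.3705 mol → 6 s.f.; 0.0704 mL → 3 s.f.
The fewest is 3 significant figures, from 0.0704 mL.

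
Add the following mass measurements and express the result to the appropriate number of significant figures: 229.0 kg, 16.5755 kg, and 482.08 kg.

727.7 kg

229.0 kg + 16.5755 kg + 482.08 kg = 727.6555 kg.
Addition/subtraction keeps the fewest decimal places: 229.0 → 1 decimal place, 16.5755 → 4 decimal places, 482.08 → 2 decimal places; limit is 1.
Rounded to 1 decimal place: 727.7 kg.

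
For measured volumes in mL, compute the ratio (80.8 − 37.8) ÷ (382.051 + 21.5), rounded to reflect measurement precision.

80.8 − 37.8 = 43.0, limited to 1 d.p. → 3 s.f.; 382.051 + 21.5 = 403.551, limited to 1 d.p. → 4 s.f.
Carrying full precision, 43.0 ÷ 403.551 = 0.106554066277…; keep min(3, 4) = 3 s.f.
Rounded to 3 significant figures: 0.107.

0.107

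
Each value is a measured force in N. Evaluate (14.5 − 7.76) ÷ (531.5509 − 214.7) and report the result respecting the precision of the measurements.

14.5 − 7.76 = 6.74, limited to 1 d.p. → 2 s.f.; 531.5509 − 214.7 = 316.8509, limited to 1 d.p. → 4 s.f.
Carrying full precision, 6.74 ÷ 316.8509 = 0.0212718347967…; keep min(2, 4) = 2 s.f.
Rounded to 2 significant figures: 0.021.

0.021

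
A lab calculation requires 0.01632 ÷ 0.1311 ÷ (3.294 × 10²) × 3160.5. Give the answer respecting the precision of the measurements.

1.194

0.01632 ÷ 0.1311 ÷ (3.294 × 10²) × 3160.5 = 1.19439963653…
Multiplication/division keeps the fewest significant figures: 0.01632 → 4 s.f., 0.1311 → 4 s.f., 3.294 × 10² → 4 s.f., 3160.5 → 5 s.f.; limit is 4.
Rounded to 4 significant figures: 1.194.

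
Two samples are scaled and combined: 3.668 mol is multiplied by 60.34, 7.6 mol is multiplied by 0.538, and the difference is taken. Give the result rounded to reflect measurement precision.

217.2 mol

3.668 × 60.34 = 221.32712 → 221.3 mol (4 s.f., last digit at the 10^-1 place).
7.6 × 0.538 = 4.0888 → 4.1 mol (2 s.f., last digit at the 10^-1 place).
Difference: 217.23832 mol; keep the coarser place, 10^-1.
Result: 217.2 mol.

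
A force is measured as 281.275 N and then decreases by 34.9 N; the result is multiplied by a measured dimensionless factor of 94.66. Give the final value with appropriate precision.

281.275 N − 34.9 N = 246.375 N; the difference is limited to 1 decimal place (4 s.f.).
Carrying full precision, 246.375 × 94.66 = 23321.8575 N; 94.66 has 4 s.f., so the result keeps min(4, 4) = 4 s.f.
Rounded to 4 significant figures: 2.332 × 10⁴ N.

2.332 × 10⁴ N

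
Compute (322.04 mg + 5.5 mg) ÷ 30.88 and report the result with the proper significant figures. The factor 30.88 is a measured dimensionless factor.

10.61 mg

322.04 mg + 5.5 mg = 327.54 mg; the sum is limited to 1 decimal place (4 s.f.).
Carrying full precision, 327.54 ÷ 30.88 = 10.606865285… mg; 30.88 has 4 s.f., so the result keeps min(4, 4) = 4 s.f.
Rounded to 4 significant figures: 10.61 mg.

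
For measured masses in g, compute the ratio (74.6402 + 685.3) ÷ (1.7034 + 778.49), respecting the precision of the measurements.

74.6402 + 685.3 = 759.9402, limited to 1 d.p. → 4 s.f.; 1.7034 + 778.49 = 780.1934, limited to 2 d.p. → 5 s.f.
Carrying full precision, 759.9402 ÷ 780.1934 = 0.974040795526…; keep min(4, 5) = 4 s.f.
Rounded to 4 significant figures: 0.9740.

0.9740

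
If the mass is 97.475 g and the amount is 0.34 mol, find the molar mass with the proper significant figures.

2.9 × 10^2 g/mol

molar mass = 97.475 g ÷ 0.34 mol = 286.691176471… g/mol.
97.475 has 5 significant figures; 0.34 has 2.
Division/multiplication keeps the fewest: 2 significant figures.
Rounded: 2.9 × 10^2 g/mol.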